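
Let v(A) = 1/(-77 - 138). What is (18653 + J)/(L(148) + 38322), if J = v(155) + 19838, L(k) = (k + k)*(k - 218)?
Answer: 4137782/1892215 ≈ 2.1867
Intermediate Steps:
v(A) = -1/215 (v(A) = 1/(-215) = -1/215)
L(k) = 2*k*(-218 + k) (L(k) = (2*k)*(-218 + k) = 2*k*(-218 + k))
J = 4265169/215 (J = -1/215 + 19838 = 4265169/215 ≈ 19838.)
(18653 + J)/(L(148) + 38322) = (18653 + 4265169/215)/(2*148*(-218 + 148) + 38322) = 8275564/(215*(2*148*(-70) + 38322)) = 8275564/(215*(-20720 + 38322)) = (8275564/215)/17602 = (8275564/215)*(1/17602) = 4137782/1892215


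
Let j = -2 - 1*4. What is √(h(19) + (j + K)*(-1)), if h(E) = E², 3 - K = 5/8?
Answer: √5834/4 ≈ 19.095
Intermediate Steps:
K = 19/8 (K = 3 - 5/8 = 19/8 ≈ 2.3750)
j = -6 (j = -2 - 4 = -6)
√(h(19) + (j + K)*(-1)) = √(19² + (-6 + 19/8)*(-1)) = √(361 - 29/8*(-1)) = √(361 + 29/8) = √(2917/8) = √5834/4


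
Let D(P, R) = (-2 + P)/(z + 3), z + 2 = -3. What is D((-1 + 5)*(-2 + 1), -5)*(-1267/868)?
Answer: -543/124 ≈ -4.3790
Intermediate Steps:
z = -5 (z = -2 - 3 = -5)
D(P, R) = 1 - P/2 (D(P, R) = (-2 + P)/(-5 + 3) = (-2 + P)/(-2) = (-2 + P)*(-1/2) = 1 - P/2)
D((-1 + 5)*(-2 + 1), -5)*(-1267/868) = (1 - (-1 + 5)*(-2 + 1)/2)*(-1267/868) = (1 - 2*(-1))*(-1267*1/868) = (1 - 1/2*(-4))*(-181/124) = (1 + 2)*(-181/124) = 3*(-181/124) = -543/124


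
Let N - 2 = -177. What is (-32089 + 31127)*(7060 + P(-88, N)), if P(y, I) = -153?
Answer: -6644534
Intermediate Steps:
N = -175 (N = 2 - 177 = -175)
(-32089 + 31127)*(7060 + P(-88, N)) = (-32089 + 31127)*(7060 - 153) = -962*6907 = -6644534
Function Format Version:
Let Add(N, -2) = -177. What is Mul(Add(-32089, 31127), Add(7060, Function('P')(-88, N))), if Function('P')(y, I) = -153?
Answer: -6644534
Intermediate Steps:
N = -175 (N = Add(2, -177) = -175)
Mul(Add(-32089, 31127), Add(7060, Function('P')(-88, N))) = Mul(Add(-32089, 31127), Add(7060, -153)) = Mul(-962, 6907) = -6644534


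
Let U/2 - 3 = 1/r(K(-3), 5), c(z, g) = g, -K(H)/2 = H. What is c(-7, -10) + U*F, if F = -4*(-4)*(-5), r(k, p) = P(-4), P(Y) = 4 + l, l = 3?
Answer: -3590/7 ≈ -512.86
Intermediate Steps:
K(H) = -2*H
P(Y) = 7 (P(Y) = 4 + 3 = 7)
r(k, p) = 7
F = -80 (F = 16*(-5) = -80)
U = 44/7 (U = 6 + 2/7 = 44/7 ≈ 6.2857)
c(-7, -10) + U*F = -10 + (44/7)*(-80) = -10 - 3520/7 = -3590/7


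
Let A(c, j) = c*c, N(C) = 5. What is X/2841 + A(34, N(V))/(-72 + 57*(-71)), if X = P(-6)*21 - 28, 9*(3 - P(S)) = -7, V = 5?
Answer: -3072754/11702079 ≈ -0.26258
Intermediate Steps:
P(S) = 34/9 (P(S) = 3 - 1/9*(-7) = 3 + 7/9 = 34/9)
A(c, j) = c**2
X = 154/3 (X = (34/9)*21 - 28 = 238/3 - 28 = 154/3 ≈ 51.333)
X/2841 + A(34, N(V))/(-72 + 57*(-71)) = (154/3)/2841 + 34**2/(-72 + 57*(-71)) = (154/3)*(1/2841) + 1156/(-72 - 4047) = 154/8523 + 1156/(-4119) = 154/8523 + 1156*(-1/4119) = 154/8523 - 1156/4119 = -3072754/11702079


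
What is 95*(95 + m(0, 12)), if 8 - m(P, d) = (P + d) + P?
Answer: 8645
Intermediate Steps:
m(P, d) = 8 - d - 2*P (m(P, d) = 8 - ((P + d) + P) = 8 - (d + 2*P) = 8 + (-d - 2*P) = 8 - d - 2*P)
95*(95 + m(0, 12)) = 95*(95 + (8 - 1*12 - 2*0)) = 95*(95 + (8 - 12 + 0)) = 95*(95 - 4) = 95*91 = 8645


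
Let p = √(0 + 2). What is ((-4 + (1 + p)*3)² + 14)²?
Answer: 1161 - 396*√2 ≈ 600.97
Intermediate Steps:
p = √2 ≈ 1.4142
((-4 + (1 + p)*3)² + 14)² = ((-4 + (1 + √2)*3)² + 14)² = ((-4 + (3 + 3*√2))² + 14)² = ((-1 + 3*√2)² + 14)² = (14 + (-1 + 3*√2)²)²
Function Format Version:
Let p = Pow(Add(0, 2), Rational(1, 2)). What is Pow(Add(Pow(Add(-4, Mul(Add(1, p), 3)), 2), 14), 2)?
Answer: Add(1161, Mul(-396, Pow(2, Rational(1, 2)))) ≈ 600.97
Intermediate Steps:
p = Pow(2, Rational(1, 2)) ≈ 1.4142
Pow(Add(Pow(Add(-4, Mul(Add(1, p), 3)), 2), 14), 2) = Pow(Add(Pow(Add(-4, Mul(Add(1, Pow(2, Rational(1, 2))), 3)), 2), 14), 2) = Pow(Add(Pow(Add(-4, Add(3, Mul(3, Pow(2, Rational(1, 2))))), 2), 14), 2) = Pow(Add(Pow(Add(-1, Mul(3, Pow(2, Rational(1, 2)))), 2), 14), 2) = Pow(Add(14, Pow(Add(-1, Mul(3, Pow(2, Rational(1, 2)))), 2)), 2)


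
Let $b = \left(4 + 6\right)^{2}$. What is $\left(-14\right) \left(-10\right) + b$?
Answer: $240$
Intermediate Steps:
$b = 100$ ($b = 10^{2} = 100$)
$\left(-14\right) \left(-10\right) + b = \left(-14\right) \left(-10\right) + 100 = 140 + 100 = 240$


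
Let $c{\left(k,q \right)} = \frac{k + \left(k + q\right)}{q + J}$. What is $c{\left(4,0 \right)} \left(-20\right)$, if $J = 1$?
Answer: $-160$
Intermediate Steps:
$c{\left(k,q \right)} = \frac{q + 2 k}{1 + q}$ ($c{\left(k,q \right)} = \frac{k + \left(k + q\right)}{q + 1} = \frac{q + 2 k}{1 + q}$)
$c{\left(4,0 \right)} \left(-20\right) = \frac{0 + 2 \cdot 4}{1 + 0} \left(-20\right) = \frac{0 + 8}{1} \left(-20\right) = 1 \cdot 8 \left(-20\right) = 8 \left(-20\right) = -160$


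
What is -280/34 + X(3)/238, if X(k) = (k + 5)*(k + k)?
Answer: -956/119 ≈ -8.0336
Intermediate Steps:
X(k) = 2*k*(5 + k) (X(k) = (5 + k)*(2*k) = 2*k*(5 + k))
-280/34 + X(3)/238 = -280/34 + (2*3*(5 + 3))/238 = -280*1/34 + (2*3*8)*(1/238) = -140/17 + 48*(1/238) = -140/17 + 24/119 = -956/119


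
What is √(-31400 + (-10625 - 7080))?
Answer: I*√49105 ≈ 221.6*I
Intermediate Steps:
√(-31400 + (-10625 - 7080)) = √(-31400 - 17705) = √(-49105) = I*√49105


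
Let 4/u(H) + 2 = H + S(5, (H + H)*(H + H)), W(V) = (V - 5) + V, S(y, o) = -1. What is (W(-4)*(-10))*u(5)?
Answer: 260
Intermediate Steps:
W(V) = -5 + 2*V (W(V) = (-5 + V) + V = -5 + 2*V)
u(H) = 4/(-3 + H) (u(H) = 4/(-2 + (H - 1)) = 4/(-2 + (-1 + H)) = 4/(-3 + H))
(W(-4)*(-10))*u(5) = ((-5 + 2*(-4))*(-10))*(4/(-3 + 5)) = ((-5 - 8)*(-10))*(4/2) = (-13*(-10))*(4*(1/2)) = 130*2 = 260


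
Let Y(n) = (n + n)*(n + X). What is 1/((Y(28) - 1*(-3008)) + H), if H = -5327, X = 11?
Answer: -1/135 ≈ -0.0074074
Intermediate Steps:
Y(n) = 2*n*(11 + n) (Y(n) = (n + n)*(n + 11) = (2*n)*(11 + n) = 2*n*(11 + n))
1/((Y(28) - 1*(-3008)) + H) = 1/((2*28*(11 + 28) - 1*(-3008)) - 5327) = 1/((2*28*39 + 3008) - 5327) = 1/((2184 + 3008) - 5327) = 1/(5192 - 5327) = 1/(-135) = -1/135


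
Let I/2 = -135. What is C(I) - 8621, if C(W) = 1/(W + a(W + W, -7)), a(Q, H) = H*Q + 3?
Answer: -30285572/3513 ≈ -8621.0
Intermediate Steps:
a(Q, H) = 3 + H*Q
I = -270 (I = 2*(-135) = -270)
C(W) = 1/(3 - 13*W) (C(W) = 1/(W + (3 - 7*(W + W))) = 1/(W + (3 - 14*W)) = 1/(3 - 13*W))
C(I) - 8621 = 1/(3 - 13*(-270)) - 8621 = 1/(3 + 3510) - 8621 = 1/3513 - 8621 = -30285572/3513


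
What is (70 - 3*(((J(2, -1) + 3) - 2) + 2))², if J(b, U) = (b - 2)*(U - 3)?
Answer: 3721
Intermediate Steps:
J(b, U) = (-3 + U)*(-2 + b) (J(b, U) = (-2 + b)*(-3 + U) = (-3 + U)*(-2 + b))
(70 - 3*(((J(2, -1) + 3) - 2) + 2))² = (70 - 3*((((6 - 3*2 - 2*(-1) - 1*2) + 3) - 2) + 2))² = (70 - 3*((((6 - 6 + 2 - 2) + 3) - 2) + 2))² = (70 - 3*(((0 + 3) - 2) + 2))² = (70 - 3*((3 - 2) + 2))² = (70 - 3*(1 + 2))² = (70 - 3*3)² = (70 - 9)² = 61² = 3721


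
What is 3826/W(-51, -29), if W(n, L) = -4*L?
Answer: 1913/58 ≈ 32.983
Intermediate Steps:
3826/W(-51, -29) = 3826/((-4*(-29))) = 3826/116 = 3826*(1/116) = 1913/58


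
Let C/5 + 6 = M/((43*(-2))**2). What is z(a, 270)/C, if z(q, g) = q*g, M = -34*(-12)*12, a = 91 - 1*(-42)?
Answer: -316179/235 ≈ -1345.4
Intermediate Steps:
a = 133 (a = 91 + 42 = 133)
M = 4896 (M = 408*12 = 4896)
z(q, g) = g*q
C = -49350/1849 (C = -30 + 5*(4896/((43*(-2))**2)) = -30 + 5*(4896/((-86)**2)) = -30 + 5*(4896/7396) = -30 + 5*(4896*(1/7396)) = -30 + 5*(1224/1849) = -30 + 6120/1849 = -49350/1849 ≈ -26.690)
z(a, 270)/C = (270*133)/(-49350/1849) = 35910*(-1849/49350) = -316179/235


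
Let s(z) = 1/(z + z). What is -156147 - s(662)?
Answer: -206738629/1324 ≈ -1.5615e+5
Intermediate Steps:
s(z) = 1/(2*z)
-156147 - s(662) = -156147 - 1/(2*662) = -156147 - 1*1/1324 = -156147 - 1/1324 = -206738629/1324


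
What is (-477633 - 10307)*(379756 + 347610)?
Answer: -354910966040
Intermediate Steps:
(-477633 - 10307)*(379756 + 347610) = -487940*727366 = -354910966040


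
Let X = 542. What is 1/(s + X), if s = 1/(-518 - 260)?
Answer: 778/421675 ≈ 0.0018450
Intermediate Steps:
s = -1/778 (s = 1/(-778) = -1/778 ≈ -0.0012853)
1/(s + X) = 1/(-1/778 + 542) = 1/(421675/778) = 778/421675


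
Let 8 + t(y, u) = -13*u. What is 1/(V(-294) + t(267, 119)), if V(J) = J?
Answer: -1/1849 ≈ -0.00054083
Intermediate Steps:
t(y, u) = -8 - 13*u
1/(V(-294) + t(267, 119)) = 1/(-294 + (-8 - 13*119)) = 1/(-294 + (-8 - 1547)) = 1/(-294 - 1555) = 1/(-1849) = -1/1849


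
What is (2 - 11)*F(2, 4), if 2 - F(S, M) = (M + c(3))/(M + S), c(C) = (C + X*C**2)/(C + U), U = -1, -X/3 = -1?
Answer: 21/2 ≈ 10.500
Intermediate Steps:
X = 3 (X = -3*(-1) = 3)
c(C) = (C + 3*C**2)/(-1 + C) (c(C) = (C + 3*C**2)/(C - 1) = (C + 3*C**2)/(-1 + C))
F(S, M) = 2 - (15 + M)/(M + S) (F(S, M) = 2 - (M + 3*(1 + 3*3)/(-1 + 3))/(M + S) = 2 - (M + 3*(1 + 9)/2)/(M + S) = 2 - (M + 3*(1/2)*10)/(M + S) = 2 - (M + 15)/(M + S) = 2 - (15 + M)/(M + S))
(2 - 11)*F(2, 4) = (2 - 11)*((-15 + 4 + 2*2)/(4 + 2)) = -9*(-15 + 4 + 4)/6 = -3*(-7)/2 = -9*(-7/6) = 21/2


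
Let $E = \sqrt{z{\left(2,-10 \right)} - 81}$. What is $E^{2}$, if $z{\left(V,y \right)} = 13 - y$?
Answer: $-58$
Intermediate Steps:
$E = i \sqrt{58}$ ($E = \sqrt{\left(13 - -10\right) - 81} = \sqrt{\left(13 + 10\right) - 81} = \sqrt{23 - 81} = \sqrt{-58} = i \sqrt{58} \approx 7.6158 i$)
$E^{2} = \left(i \sqrt{58}\right)^{2} = -58$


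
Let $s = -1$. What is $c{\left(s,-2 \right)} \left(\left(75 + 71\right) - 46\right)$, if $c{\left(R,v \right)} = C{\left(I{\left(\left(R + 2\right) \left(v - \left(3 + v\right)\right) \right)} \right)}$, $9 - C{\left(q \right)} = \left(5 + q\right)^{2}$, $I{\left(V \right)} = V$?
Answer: $500$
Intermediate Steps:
$C{\left(q \right)} = 9 - \left(5 + q\right)^{2}$
$c{\left(R,v \right)} = 9 - \left(-1 - 3 R\right)^{2}$ ($c{\left(R,v \right)} = 9 - \left(5 + \left(R + 2\right) \left(v - \left(3 + v\right)\right)\right)^{2} = 9 - \left(5 + \left(2 + R\right) \left(-3\right)\right)^{2} = 9 - \left(5 - \left(6 + 3 R\right)\right)^{2} = 9 - \left(-1 - 3 R\right)^{2}$)
$c{\left(s,-2 \right)} \left(\left(75 + 71\right) - 46\right) = \left(9 - \left(1 + 3 \left(-1\right)\right)^{2}\right) \left(\left(75 + 71\right) - 46\right) = \left(9 - \left(1 - 3\right)^{2}\right) \left(146 - 46\right) = \left(9 - \left(-2\right)^{2}\right) 100 = \left(9 - 4\right) 100 = 5 \cdot 100 = 500$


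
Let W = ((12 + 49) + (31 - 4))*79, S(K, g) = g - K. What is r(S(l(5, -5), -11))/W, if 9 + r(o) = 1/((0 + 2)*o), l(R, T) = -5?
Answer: -109/83424 ≈ -0.0013066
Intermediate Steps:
r(o) = -9 + 1/(2*o) (r(o) = -9 + 1/((0 + 2)*o) = -9 + 1/(2*o))
W = 6952 (W = (61 + 27)*79 = 88*79 = 6952)
r(S(l(5, -5), -11))/W = (-9 + 1/(2*(-11 - 1*(-5))))/6952 = (-9 + 1/(2*(-11 + 5)))*(1/6952) = (-9 + (1/2)/(-6))*(1/6952) = (-9 + (1/2)*(-1/6))*(1/6952) = (-9 - 1/12)*(1/6952) = -109/12*1/6952 = -109/83424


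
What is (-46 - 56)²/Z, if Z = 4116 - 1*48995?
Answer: -10404/44879 ≈ -0.23182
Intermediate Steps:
Z = -44879 (Z = 4116 - 48995 = -44879)
(-46 - 56)²/Z = (-46 - 56)²/(-44879) = (-102)²*(-1/44879) = 10404*(-1/44879) = -10404/44879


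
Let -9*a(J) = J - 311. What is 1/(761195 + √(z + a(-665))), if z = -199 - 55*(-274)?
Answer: 1370151/1042952063482 - 3*√134815/5214760317410 ≈ 1.3135e-6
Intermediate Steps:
a(J) = 311/9 - J/9 (a(J) = -(J - 311)/9 = -(-311 + J)/9 = 311/9 - J/9)
z = 14871 (z = -199 + 15070 = 14871)
1/(761195 + √(z + a(-665))) = 1/(761195 + √(14871 + (311/9 - ⅑*(-665)))) = 1/(761195 + √(14871 + (311/9 + 665/9))) = 1/(761195 + √(14871 + 976/9)) = 1/(761195 + √(134815/9)) = 1/(761195 + √134815/3)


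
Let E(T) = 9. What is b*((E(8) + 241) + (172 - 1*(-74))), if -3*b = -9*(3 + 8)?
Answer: 16368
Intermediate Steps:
b = 33 (b = -(-3)*(3 + 8) = -(-3)*11 = -⅓*(-99) = 33)
b*((E(8) + 241) + (172 - 1*(-74))) = 33*((9 + 241) + (172 - 1*(-74))) = 33*(250 + (172 + 74)) = 33*(250 + 246) = 33*496 = 16368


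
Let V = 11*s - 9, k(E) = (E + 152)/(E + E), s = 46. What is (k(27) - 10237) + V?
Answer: -525781/54 ≈ -9736.7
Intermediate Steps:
k(E) = (152 + E)/(2*E) (k(E) = (152 + E)/((2*E)) = (152 + E)*(1/(2*E)) = (152 + E)/(2*E))
V = 497 (V = 11*46 - 9 = 506 - 9 = 497)
(k(27) - 10237) + V = ((½)*(152 + 27)/27 - 10237) + 497 = ((½)*(1/27)*179 - 10237) + 497 = (179/54 - 10237) + 497 = -552619/54 + 497 = -525781/54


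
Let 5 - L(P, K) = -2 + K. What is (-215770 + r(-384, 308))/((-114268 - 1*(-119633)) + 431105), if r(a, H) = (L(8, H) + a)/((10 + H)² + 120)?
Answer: -4369083713/8837993736 ≈ -0.49435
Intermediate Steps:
L(P, K) = 7 - K (L(P, K) = 5 - (-2 + K) = 5 + (2 - K) = 7 - K)
r(a, H) = (7 + a - H)/(120 + (10 + H)²) (r(a, H) = ((7 - H) + a)/((10 + H)² + 120) = (7 + a - H)/(120 + (10 + H)²))
(-215770 + r(-384, 308))/((-114268 - 1*(-119633)) + 431105) = (-215770 + (7 - 384 - 1*308)/(120 + (10 + 308)²))/((-114268 - 1*(-119633)) + 431105) = (-215770 + (7 - 384 - 308)/(120 + 318²))/((-114268 + 119633) + 431105) = (-215770 - 685/(120 + 101124))/(5365 + 431105) = (-215770 - 685/101244)/436470 = (-215770 + (1/101244)*(-685))*(1/436470) = (-215770 - 685/101244)*(1/436470) = -21845418565/101244*1/436470 = -4369083713/8837993736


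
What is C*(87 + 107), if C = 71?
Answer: 13774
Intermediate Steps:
C*(87 + 107) = 71*(87 + 107) = 71*194 = 13774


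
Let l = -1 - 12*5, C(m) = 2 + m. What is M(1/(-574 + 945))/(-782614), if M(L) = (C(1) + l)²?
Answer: -1682/391307 ≈ -0.0042984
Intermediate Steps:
l = -61 (l = -1 - 4*15 = -1 - 60 = -61)
M(L) = 3364 (M(L) = ((2 + 1) - 61)² = (3 - 61)² = (-58)² = 3364)
M(1/(-574 + 945))/(-782614) = 3364/(-782614) = 3364*(-1/782614) = -1682/391307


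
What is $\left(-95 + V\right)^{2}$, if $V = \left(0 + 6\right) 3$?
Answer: $5929$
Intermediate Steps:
$V = 18$ ($V = 6 \cdot 3 = 18$)
$\left(-95 + V\right)^{2} = \left(-95 + 18\right)^{2} = \left(-77\right)^{2} = 5929$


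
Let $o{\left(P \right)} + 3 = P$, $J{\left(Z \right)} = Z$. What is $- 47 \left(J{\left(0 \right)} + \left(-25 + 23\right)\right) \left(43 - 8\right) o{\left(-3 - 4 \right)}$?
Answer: $-32900$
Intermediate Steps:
$o{\left(P \right)} = -3 + P$
$- 47 \left(J{\left(0 \right)} + \left(-25 + 23\right)\right) \left(43 - 8\right) o{\left(-3 - 4 \right)} = - 47 \left(0 + \left(-25 + 23\right)\right) \left(43 - 8\right) \left(-3 - 7\right) = - 47 \left(0 - 2\right) 35 \left(-3 - 7\right) = - 47 \left(\left(-2\right) 35\right) \left(-3 - 7\right) = \left(-47\right) \left(-70\right) \left(-10\right) = 3290 \left(-10\right) = -32900$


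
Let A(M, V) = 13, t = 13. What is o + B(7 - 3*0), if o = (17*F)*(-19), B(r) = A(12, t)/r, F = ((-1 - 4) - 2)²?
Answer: -110776/7 ≈ -15825.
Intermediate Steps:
F = 49 (F = (-5 - 2)² = (-7)² = 49)
B(r) = 13/r
o = -15827 (o = (17*49)*(-19) = 833*(-19) = -15827)
o + B(7 - 3*0) = -15827 + 13/(7 - 3*0) = -15827 + 13/(7 + 0) = -15827 + 13/7 = -110776/7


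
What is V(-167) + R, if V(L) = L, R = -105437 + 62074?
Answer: -43530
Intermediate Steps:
R = -43363
V(-167) + R = -167 - 43363 = -43530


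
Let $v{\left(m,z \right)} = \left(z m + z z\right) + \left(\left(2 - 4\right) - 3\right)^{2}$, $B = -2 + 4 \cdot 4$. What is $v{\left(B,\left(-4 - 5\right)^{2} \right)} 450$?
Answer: $3474000$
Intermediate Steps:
$B = 14$ ($B = -2 + 16 = 14$)
$v{\left(m,z \right)} = 25 + z^{2} + m z$ ($v{\left(m,z \right)} = \left(m z + z^{2}\right) + \left(\left(2 - 4\right) - 3\right)^{2} = \left(z^{2} + m z\right) + \left(-2 - 3\right)^{2} = \left(z^{2} + m z\right) + \left(-5\right)^{2} = \left(z^{2} + m z\right) + 25 = 25 + z^{2} + m z$)
$v{\left(B,\left(-4 - 5\right)^{2} \right)} 450 = \left(25 + \left(\left(-4 - 5\right)^{2}\right)^{2} + 14 \left(-4 - 5\right)^{2}\right) 450 = \left(25 + \left(\left(-9\right)^{2}\right)^{2} + 14 \left(-9\right)^{2}\right) 450 = \left(25 + 81^{2} + 14 \cdot 81\right) 450 = \left(25 + 6561 + 1134\right) 450 = 7720 \cdot 450 = 3474000$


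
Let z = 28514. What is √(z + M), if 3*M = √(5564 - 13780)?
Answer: √(256626 + 6*I*√2054)/3 ≈ 168.86 + 0.089464*I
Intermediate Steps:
M = 2*I*√2054/3 (M = √(5564 - 13780)/3 = √(-8216)/3 = (2*I*√2054)/3 = 2*I*√2054/3 ≈ 30.214*I)
√(z + M) = √(28514 + 2*I*√2054/3)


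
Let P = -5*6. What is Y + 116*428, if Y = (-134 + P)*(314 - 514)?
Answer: 82448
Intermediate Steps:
P = -30
Y = 32800 (Y = (-134 - 30)*(314 - 514) = -164*(-200) = 32800)
Y + 116*428 = 32800 + 116*428 = 32800 + 49648 = 82448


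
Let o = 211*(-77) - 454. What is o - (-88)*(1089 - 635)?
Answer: 23251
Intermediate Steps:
o = -16701 (o = -16247 - 454 = -16701)
o - (-88)*(1089 - 635) = -16701 - (-88)*(1089 - 635) = -16701 - (-88)*454 = -16701 - 1*(-39952) = -16701 + 39952 = 23251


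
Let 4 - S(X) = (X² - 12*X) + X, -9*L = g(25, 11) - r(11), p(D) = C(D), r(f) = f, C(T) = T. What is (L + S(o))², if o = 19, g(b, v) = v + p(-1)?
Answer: 1771561/81 ≈ 21871.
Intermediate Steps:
p(D) = D
g(b, v) = -1 + v (g(b, v) = v - 1 = -1 + v)
L = ⅑ (L = -((-1 + 11) - 1*11)/9 = -(10 - 11)/9 = -⅑*(-1) = ⅑ ≈ 0.11111)
S(X) = 4 - X² + 11*X (S(X) = 4 - ((X² - 12*X) + X) = 4 - (X² - 11*X) = 4 + (-X² + 11*X) = 4 - X² + 11*X)
(L + S(o))² = (⅑ + (4 - 1*19² + 11*19))² = (⅑ + (4 - 1*361 + 209))² = (⅑ + (4 - 361 + 209))² = (⅑ - 148)² = (-1331/9)² = 1771561/81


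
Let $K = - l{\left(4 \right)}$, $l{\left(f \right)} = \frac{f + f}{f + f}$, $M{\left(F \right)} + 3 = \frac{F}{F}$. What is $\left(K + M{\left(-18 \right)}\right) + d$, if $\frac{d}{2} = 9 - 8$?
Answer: $-1$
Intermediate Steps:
$M{\left(F \right)} = -2$ ($M{\left(F \right)} = -3 + \frac{F}{F} = -3 + 1 = -2$)
$l{\left(f \right)} = 1$ ($l{\left(f \right)} = \frac{2 f}{2 f} = 2 f \frac{1}{2 f} = 1$)
$d = 2$ ($d = 2 \left(9 - 8\right) = 2 \cdot 1 = 2$)
$K = -1$ ($K = \left(-1\right) 1 = -1$)
$\left(K + M{\left(-18 \right)}\right) + d = \left(-1 - 2\right) + 2 = -3 + 2 = -1$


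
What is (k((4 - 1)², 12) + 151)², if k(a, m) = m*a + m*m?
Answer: 162409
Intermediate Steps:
k(a, m) = m² + a*m (k(a, m) = a*m + m² = m² + a*m)
(k((4 - 1)², 12) + 151)² = (12*((4 - 1)² + 12) + 151)² = (12*(3² + 12) + 151)² = (12*(9 + 12) + 151)² = (12*21 + 151)² = (252 + 151)² = 403² = 162409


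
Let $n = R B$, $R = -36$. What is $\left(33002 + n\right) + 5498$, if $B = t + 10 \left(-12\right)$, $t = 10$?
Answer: $42460$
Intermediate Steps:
$B = -110$ ($B = 10 + 10 \left(-12\right) = 10 - 120 = -110$)
$n = 3960$ ($n = \left(-36\right) \left(-110\right) = 3960$)
$\left(33002 + n\right) + 5498 = \left(33002 + 3960\right) + 5498 = 36962 + 5498 = 42460$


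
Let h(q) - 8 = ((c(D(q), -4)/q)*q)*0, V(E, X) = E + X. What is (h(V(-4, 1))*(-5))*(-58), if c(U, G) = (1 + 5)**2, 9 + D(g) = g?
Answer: 2320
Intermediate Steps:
D(g) = -9 + g
c(U, G) = 36 (c(U, G) = 6**2 = 36)
h(q) = 8 (h(q) = 8 + ((36/q)*q)*0 = 8 + 36*0 = 8 + 0 = 8)
(h(V(-4, 1))*(-5))*(-58) = (8*(-5))*(-58) = -40*(-58) = 2320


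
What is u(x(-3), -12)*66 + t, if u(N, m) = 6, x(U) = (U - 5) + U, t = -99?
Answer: 297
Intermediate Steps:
x(U) = -5 + 2*U (x(U) = (-5 + U) + U = -5 + 2*U)
u(x(-3), -12)*66 + t = 6*66 - 99 = 396 - 99 = 297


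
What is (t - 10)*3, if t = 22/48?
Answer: -229/8 ≈ -28.625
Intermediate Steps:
t = 11/24 (t = 22*(1/48) = 11/24 ≈ 0.45833)
(t - 10)*3 = (11/24 - 10)*3 = -229/24*3 = -229/8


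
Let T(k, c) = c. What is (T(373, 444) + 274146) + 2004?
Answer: 276594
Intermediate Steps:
(T(373, 444) + 274146) + 2004 = (444 + 274146) + 2004 = 274590 + 2004 = 276594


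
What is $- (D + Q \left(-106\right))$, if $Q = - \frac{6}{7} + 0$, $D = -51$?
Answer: $- \frac{279}{7} \approx -39.857$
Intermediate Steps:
$Q = - \frac{6}{7}$ ($Q = - \frac{6}{7} + 0 = - \frac{6}{7} \approx -0.85714$)
$- (D + Q \left(-106\right)) = - (-51 - - \frac{636}{7}) = - (-51 + \frac{636}{7}) = \left(-1\right) \frac{279}{7} = - \frac{279}{7}$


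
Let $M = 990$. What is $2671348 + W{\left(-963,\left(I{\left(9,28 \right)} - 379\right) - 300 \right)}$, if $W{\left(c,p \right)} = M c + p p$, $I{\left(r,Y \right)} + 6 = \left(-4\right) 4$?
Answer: $2209379$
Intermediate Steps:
$I{\left(r,Y \right)} = -22$ ($I{\left(r,Y \right)} = -6 - 16 = -22$)
$W{\left(c,p \right)} = p^{2} + 990 c$ ($W{\left(c,p \right)} = 990 c + p p = 990 c + p^{2} = p^{2} + 990 c$)
$2671348 + W{\left(-963,\left(I{\left(9,28 \right)} - 379\right) - 300 \right)} = 2671348 + \left(\left(\left(-22 - 379\right) - 300\right)^{2} + 990 \left(-963\right)\right) = 2671348 - \left(953370 - \left(\left(-22 - 379\right) - 300\right)^{2}\right) = 2671348 - \left(953370 - \left(-401 - 300\right)^{2}\right) = 2671348 - \left(953370 - \left(-701\right)^{2}\right) = 2671348 + \left(491401 - 953370\right) = 2671348 - 461969 = 2209379$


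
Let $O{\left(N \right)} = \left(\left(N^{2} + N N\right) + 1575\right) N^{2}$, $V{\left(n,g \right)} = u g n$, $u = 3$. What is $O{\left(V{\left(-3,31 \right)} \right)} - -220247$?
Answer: $12241262384$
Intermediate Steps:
$V{\left(n,g \right)} = 3 g n$
$O{\left(N \right)} = N^{2} \left(1575 + 2 N^{2}\right)$ ($O{\left(N \right)} = \left(\left(N^{2} + N^{2}\right) + 1575\right) N^{2} = \left(2 N^{2} + 1575\right) N^{2} = \left(1575 + 2 N^{2}\right) N^{2} = N^{2} \left(1575 + 2 N^{2}\right)$)
$O{\left(V{\left(-3,31 \right)} \right)} - -220247 = \left(3 \cdot 31 \left(-3\right)\right)^{2} \left(1575 + 2 \left(3 \cdot 31 \left(-3\right)\right)^{2}\right) - -220247 = \left(-279\right)^{2} \left(1575 + 2 \left(-279\right)^{2}\right) + 220247 = 77841 \left(1575 + 2 \cdot 77841\right) + 220247 = 77841 \left(1575 + 155682\right) + 220247 = 77841 \cdot 157257 + 220247 = 12241042137 + 220247 = 12241262384$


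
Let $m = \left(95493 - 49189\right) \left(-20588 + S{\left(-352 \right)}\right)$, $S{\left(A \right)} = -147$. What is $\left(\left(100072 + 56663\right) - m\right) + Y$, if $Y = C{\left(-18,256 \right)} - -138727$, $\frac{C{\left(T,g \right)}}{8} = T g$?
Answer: $960372038$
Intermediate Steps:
$C{\left(T,g \right)} = 8 T g$
$m = -960113440$ ($m = \left(95493 - 49189\right) \left(-20588 - 147\right) = 46304 \left(-20735\right) = -960113440$)
$Y = 101863$ ($Y = 8 \left(-18\right) 256 - -138727 = -36864 + 138727 = 101863$)
$\left(\left(100072 + 56663\right) - m\right) + Y = \left(\left(100072 + 56663\right) - -960113440\right) + 101863 = \left(156735 + 960113440\right) + 101863 = 960270175 + 101863 = 960372038$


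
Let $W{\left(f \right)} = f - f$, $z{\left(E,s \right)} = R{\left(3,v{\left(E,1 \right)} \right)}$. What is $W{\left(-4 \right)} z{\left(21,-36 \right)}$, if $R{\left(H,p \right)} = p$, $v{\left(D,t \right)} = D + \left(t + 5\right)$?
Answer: $0$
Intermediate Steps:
$v{\left(D,t \right)} = 5 + D + t$ ($v{\left(D,t \right)} = D + \left(5 + t\right) = 5 + D + t$)
$z{\left(E,s \right)} = 6 + E$ ($z{\left(E,s \right)} = 5 + E + 1 = 6 + E$)
$W{\left(f \right)} = 0$
$W{\left(-4 \right)} z{\left(21,-36 \right)} = 0 \left(6 + 21\right) = 0 \cdot 27 = 0$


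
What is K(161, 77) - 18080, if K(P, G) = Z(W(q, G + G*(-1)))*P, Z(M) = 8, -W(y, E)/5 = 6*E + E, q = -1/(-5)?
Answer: -16792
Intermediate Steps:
q = ⅕ (q = -1*(-⅕) = ⅕ ≈ 0.20000)
W(y, E) = -35*E (W(y, E) = -5*(6*E + E) = -35*E)
K(P, G) = 8*P
K(161, 77) - 18080 = 8*161 - 18080 = 1288 - 18080 = -16792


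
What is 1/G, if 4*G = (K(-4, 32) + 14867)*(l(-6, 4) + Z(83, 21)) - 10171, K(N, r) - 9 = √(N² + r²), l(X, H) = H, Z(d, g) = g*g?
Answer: 26438596/43687253957201 - 7120*√65/43687253957201 ≈ 6.0386e-7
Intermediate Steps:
Z(d, g) = g²
K(N, r) = 9 + √(N² + r²)
G = 6609649/4 + 445*√65 (G = (((9 + √((-4)² + 32²)) + 14867)*(4 + 21²) - 10171)/4 = (((9 + √(16 + 1024)) + 14867)*(4 + 441) - 10171)/4 = (((9 + √1040) + 14867)*445 - 10171)/4 = (((9 + 4*√65) + 14867)*445 - 10171)/4 = ((14876 + 4*√65)*445 - 10171)/4 = ((6619820 + 1780*√65) - 10171)/4 = (6609649 + 1780*√65)/4 = 6609649/4 + 445*√65 ≈ 1.6560e+6)
1/G = 1/(6609649/4 + 445*√65)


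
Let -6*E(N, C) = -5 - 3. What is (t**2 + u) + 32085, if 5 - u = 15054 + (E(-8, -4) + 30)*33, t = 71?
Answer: 21043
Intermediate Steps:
E(N, C) = 4/3 (E(N, C) = -(-5 - 3)/6 = -1/6*(-8) = 4/3)
u = -16083 (u = 5 - (15054 + (4/3 + 30)*33) = 5 - (15054 + (94/3)*33) = 5 - (15054 + 1034) = 5 - 1*16088 = 5 - 16088 = -16083)
(t**2 + u) + 32085 = (71**2 - 16083) + 32085 = (5041 - 16083) + 32085 = -11042 + 32085 = 21043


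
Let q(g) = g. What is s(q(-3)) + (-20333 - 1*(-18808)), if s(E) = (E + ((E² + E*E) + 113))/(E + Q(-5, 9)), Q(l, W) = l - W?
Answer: -26053/17 ≈ -1532.5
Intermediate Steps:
s(E) = (113 + E + 2*E²)/(-14 + E) (s(E) = (E + ((E² + E*E) + 113))/(E + (-5 - 1*9)) = (E + ((E² + E²) + 113))/(E + (-5 - 9)) = (E + (2*E² + 113))/(E - 14) = (E + (113 + 2*E²))/(-14 + E) = (113 + E + 2*E²)/(-14 + E))
s(q(-3)) + (-20333 - 1*(-18808)) = (113 - 3 + 2*(-3)²)/(-14 - 3) + (-20333 - 1*(-18808)) = (113 - 3 + 2*9)/(-17) + (-20333 + 18808) = -(113 - 3 + 18)/17 - 1525 = -1/17*128 - 1525 = -128/17 - 1525 = -26053/17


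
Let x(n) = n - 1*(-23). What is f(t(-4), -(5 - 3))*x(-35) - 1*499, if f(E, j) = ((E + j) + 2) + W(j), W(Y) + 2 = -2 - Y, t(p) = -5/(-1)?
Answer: -535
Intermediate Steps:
t(p) = 5 (t(p) = -5*(-1) = 5)
W(Y) = -4 - Y (W(Y) = -2 + (-2 - Y) = -4 - Y)
f(E, j) = -2 + E (f(E, j) = ((E + j) + 2) + (-4 - j) = (2 + E + j) + (-4 - j) = -2 + E)
x(n) = 23 + n (x(n) = n + 23 = 23 + n)
f(t(-4), -(5 - 3))*x(-35) - 1*499 = (-2 + 5)*(23 - 35) - 1*499 = 3*(-12) - 499 = -36 - 499 = -535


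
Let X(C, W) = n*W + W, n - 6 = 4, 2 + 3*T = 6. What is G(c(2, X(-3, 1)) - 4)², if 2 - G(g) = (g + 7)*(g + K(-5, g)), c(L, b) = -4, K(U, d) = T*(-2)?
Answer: 676/9 ≈ 75.111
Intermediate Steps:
T = 4/3 (T = -⅔ + (⅓)*6 = -⅔ + 2 = 4/3 ≈ 1.3333)
n = 10 (n = 6 + 4 = 10)
K(U, d) = -8/3 (K(U, d) = (4/3)*(-2) = -8/3)
X(C, W) = 11*W (X(C, W) = 10*W + W = 11*W)
G(g) = 2 - (7 + g)*(-8/3 + g) (G(g) = 2 - (g + 7)*(g - 8/3) = 2 - (7 + g)*(-8/3 + g))
G(c(2, X(-3, 1)) - 4)² = (62/3 - (-4 - 4)² - 13*(-4 - 4)/3)² = (62/3 - 1*(-8)² - 13/3*(-8))² = (62/3 - 1*64 + 104/3)² = (62/3 - 64 + 104/3)² = (-26/3)² = 676/9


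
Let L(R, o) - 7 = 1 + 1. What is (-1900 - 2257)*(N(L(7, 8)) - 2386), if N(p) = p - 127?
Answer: 10409128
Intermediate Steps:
L(R, o) = 9 (L(R, o) = 7 + (1 + 1) = 7 + 2 = 9)
N(p) = -127 + p
(-1900 - 2257)*(N(L(7, 8)) - 2386) = (-1900 - 2257)*((-127 + 9) - 2386) = -4157*(-118 - 2386) = -4157*(-2504) = 10409128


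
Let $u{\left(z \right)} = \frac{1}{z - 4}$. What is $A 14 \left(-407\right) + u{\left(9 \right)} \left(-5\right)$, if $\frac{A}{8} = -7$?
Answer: $319087$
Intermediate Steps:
$u{\left(z \right)} = \frac{1}{-4 + z}$
$A = -56$ ($A = 8 \left(-7\right) = -56$)
$A 14 \left(-407\right) + u{\left(9 \right)} \left(-5\right) = \left(-56\right) 14 \left(-407\right) + \frac{1}{-4 + 9} \left(-5\right) = \left(-784\right) \left(-407\right) + \frac{1}{5} \left(-5\right) = 319088 + \frac{1}{5} \left(-5\right) = 319088 - 1 = 319087$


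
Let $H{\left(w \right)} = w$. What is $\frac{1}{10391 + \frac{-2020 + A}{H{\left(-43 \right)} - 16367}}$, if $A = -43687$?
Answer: $\frac{16410}{170562017} \approx 9.6211 \cdot 10^{-5}$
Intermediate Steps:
$\frac{1}{10391 + \frac{-2020 + A}{H{\left(-43 \right)} - 16367}} = \frac{1}{10391 + \frac{-2020 - 43687}{-43 - 16367}} = \frac{1}{10391 - \frac{45707}{-16410}} = \frac{1}{10391 - - \frac{45707}{16410}} = \frac{1}{10391 + \frac{45707}{16410}} = \frac{1}{\frac{170562017}{16410}} = \frac{16410}{170562017}$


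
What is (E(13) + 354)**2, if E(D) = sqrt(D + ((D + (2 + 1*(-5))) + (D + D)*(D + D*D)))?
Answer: (354 + sqrt(4755))**2 ≈ 1.7889e+5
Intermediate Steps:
E(D) = sqrt(-3 + 2*D + 2*D*(D + D**2)) (E(D) = sqrt(D + ((D + (2 - 5)) + (2*D)*(D + D**2))) = sqrt(D + ((D - 3) + 2*D*(D + D**2))) = sqrt(D + ((-3 + D) + 2*D*(D + D**2))) = sqrt(D + (-3 + D + 2*D*(D + D**2))) = sqrt(-3 + 2*D + 2*D*(D + D**2)))
(E(13) + 354)**2 = (sqrt(-3 + 2*13 + 2*13**2 + 2*13**3) + 354)**2 = (sqrt(-3 + 26 + 2*169 + 2*2197) + 354)**2 = (sqrt(-3 + 26 + 338 + 4394) + 354)**2 = (sqrt(4755) + 354)**2 = (354 + sqrt(4755))**2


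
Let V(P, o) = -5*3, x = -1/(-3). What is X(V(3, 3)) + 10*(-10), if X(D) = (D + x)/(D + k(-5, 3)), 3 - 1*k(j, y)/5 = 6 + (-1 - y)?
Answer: -1478/15 ≈ -98.533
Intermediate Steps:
k(j, y) = -10 + 5*y (k(j, y) = 15 - 5*(6 + (-1 - y)) = 15 - 5*(5 - y) = 15 + (-25 + 5*y) = -10 + 5*y)
x = ⅓ (x = -1*(-⅓) = ⅓ ≈ 0.33333)
V(P, o) = -15
X(D) = (⅓ + D)/(5 + D) (X(D) = (D + ⅓)/(D + (-10 + 5*3)) = (⅓ + D)/(D + (-10 + 15)) = (⅓ + D)/(D + 5) = (⅓ + D)/(5 + D))
X(V(3, 3)) + 10*(-10) = (⅓ - 15)/(5 - 15) + 10*(-10) = -44/3/(-10) - 100 = -⅒*(-44/3) - 100 = 22/15 - 100 = -1478/15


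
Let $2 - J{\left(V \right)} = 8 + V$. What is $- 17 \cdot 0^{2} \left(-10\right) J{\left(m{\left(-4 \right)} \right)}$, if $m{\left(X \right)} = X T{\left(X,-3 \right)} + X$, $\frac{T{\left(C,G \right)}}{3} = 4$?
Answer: $0$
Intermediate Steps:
$T{\left(C,G \right)} = 12$ ($T{\left(C,G \right)} = 3 \cdot 4 = 12$)
$m{\left(X \right)} = 13 X$ ($m{\left(X \right)} = X 12 + X = 12 X + X = 13 X$)
$J{\left(V \right)} = -6 - V$ ($J{\left(V \right)} = 2 - \left(8 + V\right) = -6 - V$)
$- 17 \cdot 0^{2} \left(-10\right) J{\left(m{\left(-4 \right)} \right)} = - 17 \cdot 0^{2} \left(-10\right) \left(-6 - 13 \left(-4\right)\right) = - 17 \cdot 0 \left(-10\right) \left(-6 - -52\right) = - 0 \left(-10\right) \left(-6 + 52\right) = - 0 \cdot 46 = \left(-1\right) 0 = 0$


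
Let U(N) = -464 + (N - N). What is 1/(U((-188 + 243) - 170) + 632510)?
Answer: 1/632046 ≈ 1.5822e-6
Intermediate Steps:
U(N) = -464 (U(N) = -464 + 0 = -464)
1/(U((-188 + 243) - 170) + 632510) = 1/(-464 + 632510) = 1/632046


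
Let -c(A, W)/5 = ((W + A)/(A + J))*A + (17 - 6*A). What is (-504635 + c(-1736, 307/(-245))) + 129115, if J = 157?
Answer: -4621646809/11053 ≈ -4.1814e+5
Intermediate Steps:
c(A, W) = -85 + 30*A - 5*A*(A + W)/(157 + A) (c(A, W) = -5*(((W + A)/(A + 157))*A + (17 - 6*A)) = -5*(((A + W)/(157 + A))*A + (17 - 6*A)) = -5*(A*(A + W)/(157 + A) + (17 - 6*A)) = -5*(17 - 6*A + A*(A + W)/(157 + A)) = -85 + 30*A - 5*A*(A + W)/(157 + A))
(-504635 + c(-1736, 307/(-245))) + 129115 = (-504635 + 5*(-2669 + 5*(-1736)² + 925*(-1736) - 1*(-1736)*307/(-245))/(157 - 1736)) + 129115 = (-504635 + 5*(-2669 + 5*3013696 - 1605800 - 1*(-1736)*307*(-1/245))/(-1579)) + 129115 = (-504635 + 5*(-1/1579)*(-2669 + 15068480 - 1605800 - 1*(-1736)*(-307/245))) + 129115 = (-504635 + 5*(-1/1579)*(-2669 + 15068480 - 1605800 - 76136/35)) + 129115 = (-504635 + 5*(-1/1579)*(471024249/35)) + 129115 = (-504635 - 471024249/11053) + 129115 = -6048754904/11053 + 129115 = -4621646809/11053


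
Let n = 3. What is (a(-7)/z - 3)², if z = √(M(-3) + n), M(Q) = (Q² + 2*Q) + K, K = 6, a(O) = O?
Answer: 157/12 + 7*√3 ≈ 25.208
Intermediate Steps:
M(Q) = 6 + Q² + 2*Q (M(Q) = (Q² + 2*Q) + 6 = 6 + Q² + 2*Q)
z = 2*√3 (z = √((6 + (-3)² + 2*(-3)) + 3) = √((6 + 9 - 6) + 3) = √(9 + 3) = √12 = 2*√3 ≈ 3.4641)
(a(-7)/z - 3)² = (-7*√3/6 - 3)² = (-3 - 7*√3/6)²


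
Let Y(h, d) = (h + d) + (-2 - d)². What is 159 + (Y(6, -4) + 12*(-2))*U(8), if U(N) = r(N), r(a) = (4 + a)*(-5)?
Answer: 1239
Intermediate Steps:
r(a) = -20 - 5*a
Y(h, d) = d + h + (-2 - d)² (Y(h, d) = (d + h) + (-2 - d)² = d + h + (-2 - d)²)
U(N) = -20 - 5*N
159 + (Y(6, -4) + 12*(-2))*U(8) = 159 + ((-4 + 6 + (2 - 4)²) + 12*(-2))*(-20 - 5*8) = 159 + ((-4 + 6 + (-2)²) - 24)*(-20 - 40) = 159 + ((-4 + 6 + 4) - 24)*(-60) = 159 + (6 - 24)*(-60) = 159 - 18*(-60) = 159 + 1080 = 1239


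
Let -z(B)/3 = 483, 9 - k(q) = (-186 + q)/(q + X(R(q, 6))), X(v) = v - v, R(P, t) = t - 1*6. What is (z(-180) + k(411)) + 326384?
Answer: 44517253/137 ≈ 3.2494e+5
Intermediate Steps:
R(P, t) = -6 + t (R(P, t) = t - 6 = -6 + t)
X(v) = 0
k(q) = 9 - (-186 + q)/q (k(q) = 9 - (-186 + q)/(q + 0) = 9 - (-186 + q)/q)
z(B) = -1449 (z(B) = -3*483 = -1449)
(z(-180) + k(411)) + 326384 = (-1449 + (8 + 186/411)) + 326384 = (-1449 + (8 + 186*(1/411))) + 326384 = (-1449 + (8 + 62/137)) + 326384 = (-1449 + 1158/137) + 326384 = -197355/137 + 326384 = 44517253/137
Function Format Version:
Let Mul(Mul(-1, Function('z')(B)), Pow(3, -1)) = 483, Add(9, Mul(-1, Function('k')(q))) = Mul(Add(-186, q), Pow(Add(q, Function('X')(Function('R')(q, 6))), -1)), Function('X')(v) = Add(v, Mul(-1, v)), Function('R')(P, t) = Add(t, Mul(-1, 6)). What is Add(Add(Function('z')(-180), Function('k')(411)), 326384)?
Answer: Rational(44517253, 137) ≈ 3.2494e+5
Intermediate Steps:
Function('R')(P, t) = Add(-6, t) (Function('R')(P, t) = Add(t, -6) = Add(-6, t))
Function('X')(v) = 0
Function('k')(q) = Add(9, Mul(-1, Pow(q, -1), Add(-186, q))) (Function('k')(q) = Add(9, Mul(-1, Mul(Add(-186, q), Pow(Add(q, 0), -1)))) = Add(9, Mul(-1, Mul(Add(-186, q), Pow(q, -1)))) = Add(9, Mul(-1, Mul(Pow(q, -1), Add(-186, q)))) = Add(9, Mul(-1, Pow(q, -1), Add(-186, q))))
Function('z')(B) = -1449 (Function('z')(B) = Mul(-3, 483) = -1449)
Add(Add(Function('z')(-180), Function('k')(411)), 326384) = Add(Add(-1449, Add(8, Mul(186, Pow(411, -1)))), 326384) = Add(Add(-1449, Add(8, Mul(186, Rational(1, 411)))), 326384) = Add(Add(-1449, Add(8, Rational(62, 137))), 326384) = Add(Add(-1449, Rational(1158, 137)), 326384) = Add(Rational(-197355, 137), 326384) = Rational(44517253, 137)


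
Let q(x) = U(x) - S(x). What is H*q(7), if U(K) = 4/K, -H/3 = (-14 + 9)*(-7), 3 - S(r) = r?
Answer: -480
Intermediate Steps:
S(r) = 3 - r
H = -105 (H = -3*(-14 + 9)*(-7) = -(-15)*(-7) = -3*35 = -105)
q(x) = -3 + x + 4/x (q(x) = 4/x - (3 - x) = 4/x + (-3 + x) = -3 + x + 4/x)
H*q(7) = -105*(-3 + 7 + 4/7) = -105*32/7 = -480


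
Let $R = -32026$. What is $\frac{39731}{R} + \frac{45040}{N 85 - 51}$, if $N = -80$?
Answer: $- \frac{25591763}{3274778} \approx -7.8148$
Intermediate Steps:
$\frac{39731}{R} + \frac{45040}{N 85 - 51} = \frac{39731}{-32026} + \frac{45040}{\left(-80\right) 85 - 51} = 39731 \left(- \frac{1}{32026}\right) + \frac{45040}{-6800 - 51} = - \frac{593}{478} + \frac{45040}{-6851} = - \frac{593}{478} + 45040 \left(- \frac{1}{6851}\right) = - \frac{593}{478} - \frac{45040}{6851} = - \frac{25591763}{3274778}$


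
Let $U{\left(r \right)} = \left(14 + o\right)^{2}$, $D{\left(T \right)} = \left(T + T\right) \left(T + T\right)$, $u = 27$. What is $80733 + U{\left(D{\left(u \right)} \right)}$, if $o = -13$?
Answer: $80734$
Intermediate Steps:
$D{\left(T \right)} = 4 T^{2}$ ($D{\left(T \right)} = 2 T 2 T = 4 T^{2}$)
$U{\left(r \right)} = 1$ ($U{\left(r \right)} = \left(14 - 13\right)^{2} = 1^{2} = 1$)
$80733 + U{\left(D{\left(u \right)} \right)} = 80733 + 1 = 80734$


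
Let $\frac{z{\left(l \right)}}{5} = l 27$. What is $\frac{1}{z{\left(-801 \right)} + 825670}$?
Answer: $\frac{1}{717535} \approx 1.3937 \cdot 10^{-6}$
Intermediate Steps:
$z{\left(l \right)} = 135 l$ ($z{\left(l \right)} = 5 l 27 = 5 \cdot 27 l = 135 l$)
$\frac{1}{z{\left(-801 \right)} + 825670} = \frac{1}{135 \left(-801\right) + 825670} = \frac{1}{-108135 + 825670} = \frac{1}{717535}$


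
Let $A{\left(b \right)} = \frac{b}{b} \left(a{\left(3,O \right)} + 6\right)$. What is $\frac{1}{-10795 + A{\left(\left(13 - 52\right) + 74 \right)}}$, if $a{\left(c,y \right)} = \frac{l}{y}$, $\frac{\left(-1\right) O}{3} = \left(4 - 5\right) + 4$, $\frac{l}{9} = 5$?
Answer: $- \frac{1}{10794} \approx -9.2644 \cdot 10^{-5}$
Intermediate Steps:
$l = 45$ ($l = 9 \cdot 5 = 45$)
$O = -9$ ($O = - 3 \left(\left(4 - 5\right) + 4\right) = - 3 \left(-1 + 4\right) = \left(-3\right) 3 = -9$)
$a{\left(c,y \right)} = \frac{45}{y}$
$A{\left(b \right)} = 1$ ($A{\left(b \right)} = \frac{b}{b} \left(\frac{45}{-9} + 6\right) = 1 \left(45 \left(- \frac{1}{9}\right) + 6\right) = 1 \left(-5 + 6\right) = 1 \cdot 1 = 1$)
$\frac{1}{-10795 + A{\left(\left(13 - 52\right) + 74 \right)}} = \frac{1}{-10795 + 1} = \frac{1}{-10794} = - \frac{1}{10794}$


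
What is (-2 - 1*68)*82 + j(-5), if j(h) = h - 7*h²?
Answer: -5920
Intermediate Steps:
j(h) = h - 7*h²
(-2 - 1*68)*82 + j(-5) = (-2 - 1*68)*82 - 5*(1 - 7*(-5)) = (-2 - 68)*82 - 5*(1 + 35) = -70*82 - 5*36 = -5740 - 180 = -5920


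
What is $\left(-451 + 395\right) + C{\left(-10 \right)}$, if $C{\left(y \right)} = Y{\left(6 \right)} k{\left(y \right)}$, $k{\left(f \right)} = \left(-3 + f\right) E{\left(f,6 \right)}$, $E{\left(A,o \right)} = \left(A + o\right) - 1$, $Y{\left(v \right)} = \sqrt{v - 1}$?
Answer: $-56 + 65 \sqrt{5} \approx 89.344$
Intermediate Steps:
$Y{\left(v \right)} = \sqrt{-1 + v}$
$E{\left(A,o \right)} = -1 + A + o$
$k{\left(f \right)} = \left(-3 + f\right) \left(5 + f\right)$ ($k{\left(f \right)} = \left(-3 + f\right) \left(-1 + f + 6\right) = \left(-3 + f\right) \left(5 + f\right)$)
$C{\left(y \right)} = \sqrt{5} \left(-3 + y\right) \left(5 + y\right)$ ($C{\left(y \right)} = \sqrt{-1 + 6} \left(-3 + y\right) \left(5 + y\right) = \sqrt{5} \left(-3 + y\right) \left(5 + y\right)$)
$\left(-451 + 395\right) + C{\left(-10 \right)} = \left(-451 + 395\right) + \sqrt{5} \left(-3 - 10\right) \left(5 - 10\right) = -56 + \sqrt{5} \left(-13\right) \left(-5\right) = -56 + 65 \sqrt{5}$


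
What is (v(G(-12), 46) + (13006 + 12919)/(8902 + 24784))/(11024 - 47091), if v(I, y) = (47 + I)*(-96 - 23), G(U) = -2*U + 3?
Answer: 296612991/1214952962 ≈ 0.24414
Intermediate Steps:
G(U) = 3 - 2*U
v(I, y) = -5593 - 119*I (v(I, y) = (47 + I)*(-119) = -5593 - 119*I)
(v(G(-12), 46) + (13006 + 12919)/(8902 + 24784))/(11024 - 47091) = ((-5593 - 119*(3 - 2*(-12))) + (13006 + 12919)/(8902 + 24784))/(11024 - 47091) = ((-5593 - 119*(3 + 24)) + 25925/33686)/(-36067) = ((-5593 - 119*27) + 25925*(1/33686))*(-1/36067) = ((-5593 - 3213) + 25925/33686)*(-1/36067) = (-8806 + 25925/33686)*(-1/36067) = -296612991/33686*(-1/36067) = 296612991/1214952962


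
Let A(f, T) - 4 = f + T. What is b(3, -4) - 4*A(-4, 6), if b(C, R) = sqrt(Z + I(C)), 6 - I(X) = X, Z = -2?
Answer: -23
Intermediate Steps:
A(f, T) = 4 + T + f (A(f, T) = 4 + (f + T) = 4 + (T + f) = 4 + T + f)
I(X) = 6 - X
b(C, R) = sqrt(4 - C) (b(C, R) = sqrt(-2 + (6 - C)) = sqrt(4 - C))
b(3, -4) - 4*A(-4, 6) = sqrt(4 - 1*3) - 4*(4 + 6 - 4) = sqrt(4 - 3) - 4*6 = sqrt(1) - 24 = 1 - 24 = -23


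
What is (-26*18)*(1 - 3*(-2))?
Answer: -3276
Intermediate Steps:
(-26*18)*(1 - 3*(-2)) = -468*(1 + 6) = -468*7 = -3276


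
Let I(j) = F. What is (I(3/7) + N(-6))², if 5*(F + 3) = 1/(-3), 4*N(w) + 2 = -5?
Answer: 83521/3600 ≈ 23.200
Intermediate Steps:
N(w) = -7/4 (N(w) = -½ + (¼)*(-5) = -½ - 5/4 = -7/4)
F = -46/15 (F = -3 + (⅕)/(-3) = -3 + (⅕)*(-⅓) = -3 - 1/15 = -46/15 ≈ -3.0667)
I(j) = -46/15
(I(3/7) + N(-6))² = (-46/15 - 7/4)² = (-289/60)² = 83521/3600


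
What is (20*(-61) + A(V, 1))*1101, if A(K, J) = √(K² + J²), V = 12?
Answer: -1343220 + 1101*√145 ≈ -1.3300e+6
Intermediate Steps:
A(K, J) = √(J² + K²)
(20*(-61) + A(V, 1))*1101 = (20*(-61) + √(1² + 12²))*1101 = (-1220 + √(1 + 144))*1101 = (-1220 + √145)*1101 = -1343220 + 1101*√145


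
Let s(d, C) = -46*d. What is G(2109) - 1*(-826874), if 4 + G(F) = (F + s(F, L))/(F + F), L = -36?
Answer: 1653695/2 ≈ 8.2685e+5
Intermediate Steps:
G(F) = -53/2 (G(F) = -4 + (F - 46*F)/(F + F) = -4 + (-45*F)/((2*F)) = -4 + (-45*F)*(1/(2*F)) = -4 - 45/2 = -53/2)
G(2109) - 1*(-826874) = -53/2 - 1*(-826874) = -53/2 + 826874 = 1653695/2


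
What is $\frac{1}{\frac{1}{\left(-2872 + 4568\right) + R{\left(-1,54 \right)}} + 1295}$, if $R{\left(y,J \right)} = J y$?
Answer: $\frac{1642}{2126391} \approx 0.0007722$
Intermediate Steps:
$\frac{1}{\frac{1}{\left(-2872 + 4568\right) + R{\left(-1,54 \right)}} + 1295} = \frac{1}{\frac{1}{\left(-2872 + 4568\right) + 54 \left(-1\right)} + 1295} = \frac{1}{\frac{1}{1696 - 54} + 1295} = \frac{1}{\frac{1}{1642} + 1295} = \frac{1}{\frac{2126391}{1642}} = \frac{1642}{2126391}$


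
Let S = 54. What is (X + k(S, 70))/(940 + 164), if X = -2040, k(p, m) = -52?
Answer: -523/276 ≈ -1.8949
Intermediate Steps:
(X + k(S, 70))/(940 + 164) = (-2040 - 52)/(940 + 164) = -2092/1104 = -2092*1/1104 = -523/276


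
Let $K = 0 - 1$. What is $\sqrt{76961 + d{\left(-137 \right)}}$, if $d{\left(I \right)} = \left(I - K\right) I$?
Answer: $\sqrt{95593} \approx 309.18$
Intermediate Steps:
$K = -1$ ($K = 0 - 1 = -1$)
$d{\left(I \right)} = I \left(1 + I\right)$ ($d{\left(I \right)} = \left(I - -1\right) I = \left(I + 1\right) I = \left(1 + I\right) I = I \left(1 + I\right)$)
$\sqrt{76961 + d{\left(-137 \right)}} = \sqrt{76961 - 137 \left(1 - 137\right)} = \sqrt{76961 - -18632} = \sqrt{76961 + 18632} = \sqrt{95593}$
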